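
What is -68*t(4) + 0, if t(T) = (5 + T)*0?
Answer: 0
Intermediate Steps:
t(T) = 0
-68*t(4) + 0 = -68*0 + 0 = 0 + 0 = 0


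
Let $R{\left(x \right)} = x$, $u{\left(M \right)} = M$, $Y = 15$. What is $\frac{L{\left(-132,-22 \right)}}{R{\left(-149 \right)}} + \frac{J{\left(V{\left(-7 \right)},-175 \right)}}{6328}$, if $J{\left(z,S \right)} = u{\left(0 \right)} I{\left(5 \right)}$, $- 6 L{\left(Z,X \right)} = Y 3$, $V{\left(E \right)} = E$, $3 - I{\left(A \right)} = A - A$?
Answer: $\frac{15}{298} \approx 0.050336$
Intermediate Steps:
$I{\left(A \right)} = 3$ ($I{\left(A \right)} = 3 - \left(A - A\right) = 3 - 0 = 3 + 0 = 3$)
$L{\left(Z,X \right)} = - \frac{15}{2}$ ($L{\left(Z,X \right)} = - \frac{15 \cdot 3}{6} = \left(- \frac{1}{6}\right) 45 = - \frac{15}{2}$)
$J{\left(z,S \right)} = 0$ ($J{\left(z,S \right)} = 0 \cdot 3 = 0$)
$\frac{L{\left(-132,-22 \right)}}{R{\left(-149 \right)}} + \frac{J{\left(V{\left(-7 \right)},-175 \right)}}{6328} = - \frac{15}{2 \left(-149\right)} + \frac{0}{6328} = \left(- \frac{15}{2}\right) \left(- \frac{1}{149}\right) + 0 \cdot \frac{1}{6328} = \frac{15}{298} + 0 = \frac{15}{298}$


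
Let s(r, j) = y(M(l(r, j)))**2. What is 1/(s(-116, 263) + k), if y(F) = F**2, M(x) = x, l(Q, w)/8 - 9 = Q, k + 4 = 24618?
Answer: 1/536902070310 ≈ 1.8625e-12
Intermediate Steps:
k = 24614 (k = -4 + 24618 = 24614)
l(Q, w) = 72 + 8*Q
s(r, j) = (72 + 8*r)**4 (s(r, j) = ((72 + 8*r)**2)**2 = (72 + 8*r)**4)
1/(s(-116, 263) + k) = 1/(4096*(9 - 116)**4 + 24614) = 1/(4096*(-107)**4 + 24614) = 1/(4096*131079601 + 24614) = 1/(536902045696 + 24614) = 1/536902070310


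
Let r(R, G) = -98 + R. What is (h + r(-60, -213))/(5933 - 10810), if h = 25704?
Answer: -25546/4877 ≈ -5.2381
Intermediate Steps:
(h + r(-60, -213))/(5933 - 10810) = (25704 + (-98 - 60))/(5933 - 10810) = (25704 - 158)/(-4877) = 25546*(-1/4877) = -25546/4877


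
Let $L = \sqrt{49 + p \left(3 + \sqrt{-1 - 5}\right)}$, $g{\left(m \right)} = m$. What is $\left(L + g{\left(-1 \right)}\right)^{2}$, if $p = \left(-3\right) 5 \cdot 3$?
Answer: $\left(1 - \sqrt{-86 - 45 i \sqrt{6}}\right)^{2} \approx -95.374 - 88.976 i$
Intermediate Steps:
$p = -45$ ($p = \left(-15\right) 3 = -45$)
$L = \sqrt{-86 - 45 i \sqrt{6}}$ ($L = \sqrt{49 - 45 \left(3 + \sqrt{-1 - 5}\right)} = \sqrt{49 - 45 \left(3 + \sqrt{-6}\right)} = \sqrt{49 - 45 \left(3 + i \sqrt{6}\right)} = \sqrt{49 - \left(135 + 45 i \sqrt{6}\right)} = \sqrt{-86 - 45 i \sqrt{6}} \approx 5.1869 - 10.626 i$)
$\left(L + g{\left(-1 \right)}\right)^{2} = \left(\sqrt{-86 - 45 i \sqrt{6}} - 1\right)^{2} = \left(-1 + \sqrt{-86 - 45 i \sqrt{6}}\right)^{2}$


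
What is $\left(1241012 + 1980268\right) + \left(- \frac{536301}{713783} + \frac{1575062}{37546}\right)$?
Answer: $\frac{43165215258012620}{13399848259} \approx 3.2213 \cdot 10^{6}$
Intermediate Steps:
$\left(1241012 + 1980268\right) + \left(- \frac{536301}{713783} + \frac{1575062}{37546}\right) = 3221280 + \left(\left(-536301\right) \frac{1}{713783} + 1575062 \cdot \frac{1}{37546}\right) = 3221280 + \left(- \frac{536301}{713783} + \frac{787531}{18773}\right) = 3221280 + \frac{552058261100}{13399848259} = \frac{43165215258012620}{13399848259}$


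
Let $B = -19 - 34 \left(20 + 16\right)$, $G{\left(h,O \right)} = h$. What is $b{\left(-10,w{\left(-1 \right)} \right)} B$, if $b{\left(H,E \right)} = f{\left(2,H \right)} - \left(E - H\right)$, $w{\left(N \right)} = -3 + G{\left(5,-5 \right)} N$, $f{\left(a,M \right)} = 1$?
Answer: $1243$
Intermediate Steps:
$w{\left(N \right)} = -3 + 5 N$
$b{\left(H,E \right)} = 1 + H - E$ ($b{\left(H,E \right)} = 1 - \left(E - H\right) = 1 + H - E$)
$B = -1243$ ($B = -19 - 1224 = -1243$)
$b{\left(-10,w{\left(-1 \right)} \right)} B = \left(1 - 10 - \left(-3 + 5 \left(-1\right)\right)\right) \left(-1243\right) = \left(1 - 10 - \left(-3 - 5\right)\right) \left(-1243\right) = \left(1 - 10 - -8\right) \left(-1243\right) = \left(1 - 10 + 8\right) \left(-1243\right) = \left(-1\right) \left(-1243\right) = 1243$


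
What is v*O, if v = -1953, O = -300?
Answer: 585900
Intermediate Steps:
v*O = -1953*(-300) = 585900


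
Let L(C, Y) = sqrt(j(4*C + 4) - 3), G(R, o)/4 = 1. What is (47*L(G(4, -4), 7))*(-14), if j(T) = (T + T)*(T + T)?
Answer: -658*sqrt(1597) ≈ -26295.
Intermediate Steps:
j(T) = 4*T**2 (j(T) = (2*T)*(2*T) = 4*T**2)
G(R, o) = 4 (G(R, o) = 4*1 = 4)
L(C, Y) = sqrt(-3 + 4*(4 + 4*C)**2) (L(C, Y) = sqrt(4*(4*C + 4)**2 - 3) = sqrt(4*(4 + 4*C)**2 - 3) = sqrt(-3 + 4*(4 + 4*C)**2))
(47*L(G(4, -4), 7))*(-14) = (47*sqrt(-3 + 64*(1 + 4)**2))*(-14) = (47*sqrt(-3 + 64*5**2))*(-14) = (47*sqrt(-3 + 64*25))*(-14) = (47*sqrt(-3 + 1600))*(-14) = (47*sqrt(1597))*(-14) = -658*sqrt(1597)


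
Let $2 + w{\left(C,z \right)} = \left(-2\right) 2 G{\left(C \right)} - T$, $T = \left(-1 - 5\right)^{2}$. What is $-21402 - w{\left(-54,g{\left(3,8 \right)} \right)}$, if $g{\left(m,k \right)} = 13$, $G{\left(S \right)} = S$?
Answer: $-21580$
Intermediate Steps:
$T = 36$ ($T = \left(-6\right)^{2} = 36$)
$w{\left(C,z \right)} = -38 - 4 C$ ($w{\left(C,z \right)} = -2 + \left(\left(-2\right) 2 C - 36\right) = -2 - \left(36 + 4 C\right) = -38 - 4 C$)
$-21402 - w{\left(-54,g{\left(3,8 \right)} \right)} = -21402 - \left(-38 - -216\right) = -21402 - \left(-38 + 216\right) = -21402 - 178 = -21580$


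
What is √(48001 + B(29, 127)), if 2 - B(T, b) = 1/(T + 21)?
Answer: √4800298/10 ≈ 219.10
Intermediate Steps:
B(T, b) = 2 - 1/(21 + T) (B(T, b) = 2 - 1/(T + 21) = 2 - 1/(21 + T))
√(48001 + B(29, 127)) = √(48001 + (41 + 2*29)/(21 + 29)) = √(48001 + (41 + 58)/50) = √(48001 + (1/50)*99) = √(48001 + 99/50) = √(2400149/50) = √4800298/10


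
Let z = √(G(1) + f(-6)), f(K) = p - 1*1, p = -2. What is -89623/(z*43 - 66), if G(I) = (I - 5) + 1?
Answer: 985853/2575 + 3853789*I*√6/15450 ≈ 382.86 + 610.99*I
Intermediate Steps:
G(I) = -4 + I (G(I) = (-5 + I) + 1 = -4 + I)
f(K) = -3 (f(K) = -2 - 1*1 = -2 - 1 = -3)
z = I*√6 (z = √((-4 + 1) - 3) = √(-3 - 3) = √(-6) = I*√6 ≈ 2.4495*I)
-89623/(z*43 - 66) = -89623/((I*√6)*43 - 66) = -89623/(43*I*√6 - 66) = -89623/(-66 + 43*I*√6)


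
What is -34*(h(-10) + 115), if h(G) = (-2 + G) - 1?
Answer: -3468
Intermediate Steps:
h(G) = -3 + G
-34*(h(-10) + 115) = -34*((-3 - 10) + 115) = -34*(-13 + 115) = -34*102 = -3468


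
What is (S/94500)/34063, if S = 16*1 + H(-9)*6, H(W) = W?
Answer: -19/1609476750 ≈ -1.1805e-8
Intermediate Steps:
S = -38 (S = 16*1 - 9*6 = 16 - 54 = -38)
(S/94500)/34063 = -38/94500/34063 = -38*1/94500*(1/34063) = -19/47250*1/34063 = -19/1609476750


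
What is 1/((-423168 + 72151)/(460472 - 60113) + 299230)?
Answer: 400359/119799072553 ≈ 3.3419e-6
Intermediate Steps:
1/((-423168 + 72151)/(460472 - 60113) + 299230) = 1/(-351017/400359 + 299230) = 1/(119799072553/400359) = 400359/119799072553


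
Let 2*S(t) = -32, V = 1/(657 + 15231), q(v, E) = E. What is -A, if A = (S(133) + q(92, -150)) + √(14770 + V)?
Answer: 166 - √233023100673/3972 ≈ 44.468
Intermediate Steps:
V = 1/15888 ≈ 6.2941e-5
S(t) = -16 (S(t) = (½)*(-32) = -16)
A = -166 + √233023100673/3972 (A = (-16 - 150) + √(14770 + 1/15888) = -166 + √(234665761/15888) = -166 + √233023100673/3972 ≈ -44.468)
-A = -(-166 + √233023100673/3972) = 166 - √233023100673/3972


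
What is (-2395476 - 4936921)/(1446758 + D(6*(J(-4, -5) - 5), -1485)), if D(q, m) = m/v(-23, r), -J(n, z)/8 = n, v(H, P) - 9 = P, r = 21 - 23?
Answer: -51326779/10125821 ≈ -5.0689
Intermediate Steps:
r = -2
v(H, P) = 9 + P
J(n, z) = -8*n
D(q, m) = m/7 (D(q, m) = m/(9 - 2) = m/7)
(-2395476 - 4936921)/(1446758 + D(6*(J(-4, -5) - 5), -1485)) = (-2395476 - 4936921)/(1446758 + (1/7)*(-1485)) = -7332397/(1446758 - 1485/7) = -7332397/10125821/7 = -7332397*7/10125821 = -51326779/10125821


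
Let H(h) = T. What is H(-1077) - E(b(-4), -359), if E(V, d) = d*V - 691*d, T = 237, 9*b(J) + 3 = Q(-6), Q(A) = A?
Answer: -248191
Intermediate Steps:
b(J) = -1 (b(J) = -⅓ + (⅑)*(-6) = -⅓ - ⅔ = -1)
H(h) = 237
E(V, d) = -691*d + V*d (E(V, d) = V*d - 691*d = -691*d + V*d)
H(-1077) - E(b(-4), -359) = 237 - (-359)*(-691 - 1) = 237 - (-359)*(-692) = 237 - 1*248428 = 237 - 248428 = -248191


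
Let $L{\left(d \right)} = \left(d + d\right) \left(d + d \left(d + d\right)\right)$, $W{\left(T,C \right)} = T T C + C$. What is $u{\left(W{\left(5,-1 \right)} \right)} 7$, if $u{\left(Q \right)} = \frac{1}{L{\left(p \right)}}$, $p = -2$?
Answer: $- \frac{7}{24} \approx -0.29167$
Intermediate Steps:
$W{\left(T,C \right)} = C + C T^{2}$ ($W{\left(T,C \right)} = T^{2} C + C = C T^{2} + C = C + C T^{2}$)
$L{\left(d \right)} = 2 d \left(d + 2 d^{2}\right)$ ($L{\left(d \right)} = 2 d \left(d + d 2 d\right) = 2 d \left(d + 2 d^{2}\right)$)
$u{\left(Q \right)} = - \frac{1}{24}$ ($u{\left(Q \right)} = \frac{1}{\left(-2\right)^{2} \left(2 + 4 \left(-2\right)\right)} = \frac{1}{4 \left(2 - 8\right)} = \frac{1}{4 \left(-6\right)} = \frac{1}{-24} = - \frac{1}{24}$)
$u{\left(W{\left(5,-1 \right)} \right)} 7 = \left(- \frac{1}{24}\right) 7 = - \frac{7}{24}$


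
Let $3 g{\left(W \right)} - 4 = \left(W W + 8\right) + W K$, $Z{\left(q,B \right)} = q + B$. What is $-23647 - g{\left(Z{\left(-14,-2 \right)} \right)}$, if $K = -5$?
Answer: $-23763$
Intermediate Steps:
$Z{\left(q,B \right)} = B + q$
$g{\left(W \right)} = 4 - \frac{5 W}{3} + \frac{W^{2}}{3}$ ($g{\left(W \right)} = \frac{4}{3} + \frac{\left(W W + 8\right) + W \left(-5\right)}{3} = \frac{4}{3} + \frac{\left(W^{2} + 8\right) - 5 W}{3} = \frac{4}{3} + \frac{\left(8 + W^{2}\right) - 5 W}{3} = \frac{4}{3} + \frac{8 + W^{2} - 5 W}{3} = \frac{4}{3} + \left(\frac{8}{3} - \frac{5 W}{3} + \frac{W^{2}}{3}\right) = 4 - \frac{5 W}{3} + \frac{W^{2}}{3}$)
$-23647 - g{\left(Z{\left(-14,-2 \right)} \right)} = -23647 - \left(4 - \frac{5 \left(-2 - 14\right)}{3} + \frac{\left(-2 - 14\right)^{2}}{3}\right) = -23647 - \left(4 - - \frac{80}{3} + \frac{\left(-16\right)^{2}}{3}\right) = -23647 - \left(4 + \frac{80}{3} + \frac{1}{3} \cdot 256\right) = -23647 - \left(4 + \frac{80}{3} + \frac{256}{3}\right) = -23647 - 116 = -23763$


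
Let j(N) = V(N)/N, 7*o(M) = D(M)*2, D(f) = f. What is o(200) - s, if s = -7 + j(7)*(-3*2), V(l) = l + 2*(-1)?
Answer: 479/7 ≈ 68.429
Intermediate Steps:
o(M) = 2*M/7 (o(M) = (M*2)/7 = (2*M)/7 = 2*M/7)
V(l) = -2 + l (V(l) = l - 2 = -2 + l)
j(N) = (-2 + N)/N
s = -79/7 (s = -7 + ((-2 + 7)/7)*(-3*2) = -7 + ((⅐)*5)*(-6) = -7 + (5/7)*(-6) = -7 - 30/7 = -79/7 ≈ -11.286)
o(200) - s = (2/7)*200 - 1*(-79/7) = 400/7 + 79/7 = 479/7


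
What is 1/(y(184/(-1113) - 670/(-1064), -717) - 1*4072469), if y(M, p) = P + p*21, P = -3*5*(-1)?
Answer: -1/4087511 ≈ -2.4465e-7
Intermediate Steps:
P = 15 (P = -15*(-1) = 15)
y(M, p) = 15 + 21*p (y(M, p) = 15 + p*21 = 15 + 21*p)
1/(y(184/(-1113) - 670/(-1064), -717) - 1*4072469) = 1/((15 + 21*(-717)) - 1*4072469) = 1/((15 - 15057) - 4072469) = 1/(-15042 - 4072469) = 1/(-4087511) = -1/4087511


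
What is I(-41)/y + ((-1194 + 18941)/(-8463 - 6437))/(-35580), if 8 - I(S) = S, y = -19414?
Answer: -12816208871/5146088394000 ≈ -0.0024905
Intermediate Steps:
I(S) = 8 - S
I(-41)/y + ((-1194 + 18941)/(-8463 - 6437))/(-35580) = (8 - 1*(-41))/(-19414) + ((-1194 + 18941)/(-8463 - 6437))/(-35580) = (8 + 41)*(-1/19414) + (17747/(-14900))*(-1/35580) = 49*(-1/19414) + (17747*(-1/14900))*(-1/35580) = -49/19414 - 17747/14900*(-1/35580) = -49/19414 + 17747/530142000 = -12816208871/5146088394000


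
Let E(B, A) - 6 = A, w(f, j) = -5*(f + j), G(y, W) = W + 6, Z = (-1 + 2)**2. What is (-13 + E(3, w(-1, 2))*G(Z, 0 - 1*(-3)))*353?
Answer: -1412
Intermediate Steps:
Z = 1 (Z = 1**2 = 1)
G(y, W) = 6 + W
w(f, j) = -5*f - 5*j
E(B, A) = 6 + A
(-13 + E(3, w(-1, 2))*G(Z, 0 - 1*(-3)))*353 = (-13 + (6 + (-5*(-1) - 5*2))*(6 + (0 - 1*(-3))))*353 = (-13 + (6 + (5 - 10))*(6 + (0 + 3)))*353 = (-13 + (6 - 5)*(6 + 3))*353 = (-13 + 1*9)*353 = (-13 + 9)*353 = -4*353 = -1412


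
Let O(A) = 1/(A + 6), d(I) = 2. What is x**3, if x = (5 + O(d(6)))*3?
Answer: 1860867/512 ≈ 3634.5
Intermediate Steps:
O(A) = 1/(6 + A)
x = 123/8 (x = (5 + 1/(6 + 2))*3 = (5 + 1/8)*3 = (41/8)*3 = 123/8 ≈ 15.375)
x**3 = (123/8)**3 = 1860867/512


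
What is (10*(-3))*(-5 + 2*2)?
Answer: 30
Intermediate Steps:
(10*(-3))*(-5 + 2*2) = -30*(-5 + 4) = -30*(-1) = 30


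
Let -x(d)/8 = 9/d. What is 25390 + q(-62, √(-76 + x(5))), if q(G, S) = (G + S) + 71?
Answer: 25399 + 2*I*√565/5 ≈ 25399.0 + 9.5079*I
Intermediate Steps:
x(d) = -72/d
q(G, S) = 71 + G + S
25390 + q(-62, √(-76 + x(5))) = 25390 + (71 - 62 + √(-76 - 72/5)) = 25390 + (71 - 62 + √(-452/5)) = 25390 + (71 - 62 + 2*I*√565/5) = 25390 + (9 + 2*I*√565/5) = 25399 + 2*I*√565/5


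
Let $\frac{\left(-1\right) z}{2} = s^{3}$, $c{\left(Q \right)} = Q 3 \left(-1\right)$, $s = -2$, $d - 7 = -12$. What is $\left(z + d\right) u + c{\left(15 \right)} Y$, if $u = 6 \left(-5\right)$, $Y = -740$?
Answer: $32970$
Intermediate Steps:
$d = -5$ ($d = 7 - 12 = -5$)
$c{\left(Q \right)} = - 3 Q$ ($c{\left(Q \right)} = 3 Q \left(-1\right) = - 3 Q$)
$u = -30$
$z = 16$ ($z = - 2 \left(-2\right)^{3} = \left(-2\right) \left(-8\right) = 16$)
$\left(z + d\right) u + c{\left(15 \right)} Y = \left(16 - 5\right) \left(-30\right) + \left(-3\right) 15 \left(-740\right) = 11 \left(-30\right) - -33300 = -330 + 33300 = 32970$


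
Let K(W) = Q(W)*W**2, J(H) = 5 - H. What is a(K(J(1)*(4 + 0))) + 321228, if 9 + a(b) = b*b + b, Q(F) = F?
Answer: 17102531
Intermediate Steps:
K(W) = W**3 (K(W) = W*W**2 = W**3)
a(b) = -9 + b + b**2 (a(b) = -9 + (b*b + b) = -9 + (b**2 + b) = -9 + (b + b**2) = -9 + b + b**2)
a(K(J(1)*(4 + 0))) + 321228 = (-9 + ((5 - 1*1)*(4 + 0))**3 + (((5 - 1*1)*(4 + 0))**3)**2) + 321228 = (-9 + ((5 - 1)*4)**3 + (((5 - 1)*4)**3)**2) + 321228 = (-9 + (4*4)**3 + ((4*4)**3)**2) + 321228 = (-9 + 16**3 + (16**3)**2) + 321228 = (-9 + 4096 + 4096**2) + 321228 = (-9 + 4096 + 16777216) + 321228 = 16781303 + 321228 = 17102531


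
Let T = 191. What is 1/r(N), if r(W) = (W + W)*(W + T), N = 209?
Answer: 1/167200 ≈ 5.9809e-6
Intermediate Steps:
r(W) = 2*W*(191 + W) (r(W) = (W + W)*(W + 191) = (2*W)*(191 + W) = 2*W*(191 + W))
1/r(N) = 1/(2*209*(191 + 209)) = 1/(2*209*400) = 1/167200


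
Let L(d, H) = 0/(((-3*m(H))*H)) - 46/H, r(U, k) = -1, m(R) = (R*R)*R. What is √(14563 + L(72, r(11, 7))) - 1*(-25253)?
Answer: 25253 + √14609 ≈ 25374.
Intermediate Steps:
m(R) = R³ (m(R) = R²*R = R³)
L(d, H) = -46/H (L(d, H) = 0/(((-3*H³)*H)) - 46/H = 0/((-3*H⁴)) - 46/H = 0*(-1/(3*H⁴)) - 46/H = 0 - 46/H = -46/H)
√(14563 + L(72, r(11, 7))) - 1*(-25253) = √(14563 - 46/(-1)) - 1*(-25253) = √(14563 - 46*(-1)) + 25253 = √(14563 + 46) + 25253 = √14609 + 25253 = 25253 + √14609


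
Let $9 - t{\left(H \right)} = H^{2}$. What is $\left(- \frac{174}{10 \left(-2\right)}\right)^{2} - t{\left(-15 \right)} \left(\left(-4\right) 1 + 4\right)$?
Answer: $\frac{7569}{100} \approx 75.69$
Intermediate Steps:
$t{\left(H \right)} = 9 - H^{2}$
$\left(- \frac{174}{10 \left(-2\right)}\right)^{2} - t{\left(-15 \right)} \left(\left(-4\right) 1 + 4\right) = \left(- \frac{174}{10 \left(-2\right)}\right)^{2} - \left(9 - \left(-15\right)^{2}\right) \left(\left(-4\right) 1 + 4\right) = \left(- \frac{174}{-20}\right)^{2} - \left(9 - 225\right) \left(-4 + 4\right) = \left(\left(-174\right) \left(- \frac{1}{20}\right)\right)^{2} - \left(9 - 225\right) 0 = \left(\frac{87}{10}\right)^{2} - \left(-216\right) 0 = \frac{7569}{100} - 0 = \frac{7569}{100} + 0 = \frac{7569}{100}$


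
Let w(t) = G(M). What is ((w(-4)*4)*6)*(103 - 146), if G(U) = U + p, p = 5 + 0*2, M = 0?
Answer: -5160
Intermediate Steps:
p = 5 (p = 5 + 0 = 5)
G(U) = 5 + U (G(U) = U + 5 = 5 + U)
w(t) = 5 (w(t) = 5 + 0 = 5)
((w(-4)*4)*6)*(103 - 146) = ((5*4)*6)*(103 - 146) = (20*6)*(-43) = 120*(-43) = -5160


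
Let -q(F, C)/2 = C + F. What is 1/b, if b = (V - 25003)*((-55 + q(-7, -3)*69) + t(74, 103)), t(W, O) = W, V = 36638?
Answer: 1/16277365 ≈ 6.1435e-8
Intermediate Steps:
q(F, C) = -2*C - 2*F (q(F, C) = -2*(C + F) = -2*C - 2*F)
b = 16277365 (b = (36638 - 25003)*((-55 + (-2*(-3) - 2*(-7))*69) + 74) = 11635*((-55 + (6 + 14)*69) + 74) = 11635*((-55 + 20*69) + 74) = 11635*((-55 + 1380) + 74) = 11635*(1325 + 74) = 11635*1399 = 16277365)
1/b = 1/16277365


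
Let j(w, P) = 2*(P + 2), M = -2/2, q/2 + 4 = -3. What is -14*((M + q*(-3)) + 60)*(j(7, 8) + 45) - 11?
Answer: -91921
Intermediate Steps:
q = -14 (q = -8 + 2*(-3) = -8 - 6 = -14)
M = -1 (M = -2*½ = -1)
j(w, P) = 4 + 2*P (j(w, P) = 2*(2 + P) = 4 + 2*P)
-14*((M + q*(-3)) + 60)*(j(7, 8) + 45) - 11 = -14*((-1 - 14*(-3)) + 60)*((4 + 2*8) + 45) - 11 = -14*((-1 + 42) + 60)*((4 + 16) + 45) - 11 = -14*(41 + 60)*(20 + 45) - 11 = -1414*65 - 11 = -14*6565 - 11 = -91910 - 11 = -91921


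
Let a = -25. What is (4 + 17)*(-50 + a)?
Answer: -1575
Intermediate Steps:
(4 + 17)*(-50 + a) = (4 + 17)*(-50 - 25) = 21*(-75) = -1575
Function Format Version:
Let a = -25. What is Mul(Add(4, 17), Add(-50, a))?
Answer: -1575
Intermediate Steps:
Mul(Add(4, 17), Add(-50, a)) = Mul(Add(4, 17), Add(-50, -25)) = Mul(21, -75) = -1575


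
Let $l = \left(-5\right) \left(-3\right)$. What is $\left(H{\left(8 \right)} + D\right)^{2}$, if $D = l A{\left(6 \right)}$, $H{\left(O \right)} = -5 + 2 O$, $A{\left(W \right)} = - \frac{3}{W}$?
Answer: $\frac{49}{4} \approx 12.25$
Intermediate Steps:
$l = 15$
$D = - \frac{15}{2}$ ($D = 15 \left(- \frac{3}{6}\right) = 15 \left(\left(-3\right) \frac{1}{6}\right) = 15 \left(- \frac{1}{2}\right) = - \frac{15}{2} \approx -7.5$)
$\left(H{\left(8 \right)} + D\right)^{2} = \left(\left(-5 + 2 \cdot 8\right) - \frac{15}{2}\right)^{2} = \left(\left(-5 + 16\right) - \frac{15}{2}\right)^{2} = \left(11 - \frac{15}{2}\right)^{2} = \left(\frac{7}{2}\right)^{2} = \frac{49}{4}$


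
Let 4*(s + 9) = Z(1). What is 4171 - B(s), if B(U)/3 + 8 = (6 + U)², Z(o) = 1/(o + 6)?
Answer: 3268213/784 ≈ 4168.6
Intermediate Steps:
Z(o) = 1/(6 + o)
s = -251/28 (s = -9 + 1/(4*(6 + 1)) = -9 + (¼)/7 = -9 + (¼)*(⅐) = -9 + 1/28 = -251/28 ≈ -8.9643)
B(U) = -24 + 3*(6 + U)²
4171 - B(s) = 4171 - (-24 + 3*(6 - 251/28)²) = 4171 - (-24 + 3*(-83/28)²) = 4171 - (-24 + 3*(6889/784)) = 4171 - (-24 + 20667/784) = 4171 - 1*1851/784 = 4171 - 1851/784 = 3268213/784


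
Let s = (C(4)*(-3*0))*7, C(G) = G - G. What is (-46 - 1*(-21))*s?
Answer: 0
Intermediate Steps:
C(G) = 0
s = 0 (s = (0*(-3*0))*7 = (0*0)*7 = 0*7 = 0)
(-46 - 1*(-21))*s = (-46 - 1*(-21))*0 = (-46 + 21)*0 = -25*0 = 0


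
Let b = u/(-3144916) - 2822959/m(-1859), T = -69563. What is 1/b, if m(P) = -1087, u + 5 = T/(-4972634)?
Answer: 16999067140644728/44146890161529584305 ≈ 0.00038506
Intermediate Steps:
u = -24793607/4972634 (u = -5 - 69563/(-4972634) = -5 - 69563*(-1/4972634) = -5 + 69563/4972634 = -24793607/4972634 ≈ -4.9860)
b = 44146890161529584305/16999067140644728 (b = -24793607/4972634/(-3144916) - 2822959/(-1087) = -24793607/4972634*(-1/3144916) - 2822959*(-1/1087) = 24793607/15638516228744 + 2822959/1087 = 44146890161529584305/16999067140644728 ≈ 2597.0)
1/b = 1/(44146890161529584305/16999067140644728) = 16999067140644728/44146890161529584305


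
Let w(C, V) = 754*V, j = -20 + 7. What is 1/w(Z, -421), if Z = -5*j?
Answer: -1/317434 ≈ -3.1503e-6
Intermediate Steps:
j = -13
Z = 65 (Z = -5*(-13) = 65)
1/w(Z, -421) = 1/(754*(-421)) = 1/(-317434) = -1/317434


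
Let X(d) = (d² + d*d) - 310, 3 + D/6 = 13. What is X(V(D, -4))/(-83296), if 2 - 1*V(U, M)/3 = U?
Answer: -30121/41648 ≈ -0.72323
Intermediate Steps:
D = 60 (D = -18 + 6*13 = -18 + 78 = 60)
V(U, M) = 6 - 3*U
X(d) = -310 + 2*d² (X(d) = (d² + d²) - 310 = 2*d² - 310 = -310 + 2*d²)
X(V(D, -4))/(-83296) = (-310 + 2*(6 - 3*60)²)/(-83296) = (-310 + 2*(6 - 180)²)*(-1/83296) = (-310 + 2*(-174)²)*(-1/83296) = (-310 + 2*30276)*(-1/83296) = (-310 + 60552)*(-1/83296) = 60242*(-1/83296) = -30121/41648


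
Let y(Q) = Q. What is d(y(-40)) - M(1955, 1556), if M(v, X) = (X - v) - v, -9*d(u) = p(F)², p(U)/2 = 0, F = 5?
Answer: 2354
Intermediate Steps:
p(U) = 0 (p(U) = 2*0 = 0)
d(u) = 0 (d(u) = -⅑*0² = -⅑*0 = 0)
M(v, X) = X - 2*v
d(y(-40)) - M(1955, 1556) = 0 - (1556 - 2*1955) = 0 - (1556 - 3910) = 0 - 1*(-2354) = 0 + 2354 = 2354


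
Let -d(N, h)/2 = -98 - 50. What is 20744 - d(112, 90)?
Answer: 20448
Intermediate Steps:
d(N, h) = 296 (d(N, h) = -2*(-98 - 50) = -2*(-148) = 296)
20744 - d(112, 90) = 20744 - 1*296 = 20744 - 296 = 20448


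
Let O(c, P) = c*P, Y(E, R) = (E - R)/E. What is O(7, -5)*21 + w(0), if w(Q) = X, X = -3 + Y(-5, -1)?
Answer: -3686/5 ≈ -737.20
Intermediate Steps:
Y(E, R) = (E - R)/E
O(c, P) = P*c
X = -11/5 (X = -3 + (-5 - 1*(-1))/(-5) = -3 - (-5 + 1)/5 = -3 - ⅕*(-4) = -3 + ⅘ = -11/5 ≈ -2.2000)
w(Q) = -11/5
O(7, -5)*21 + w(0) = -5*7*21 - 11/5 = -35*21 - 11/5 = -735 - 11/5 = -3686/5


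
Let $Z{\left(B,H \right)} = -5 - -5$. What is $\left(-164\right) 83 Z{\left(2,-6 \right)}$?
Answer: $0$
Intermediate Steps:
$Z{\left(B,H \right)} = 0$ ($Z{\left(B,H \right)} = -5 + 5 = 0$)
$\left(-164\right) 83 Z{\left(2,-6 \right)} = \left(-164\right) 83 \cdot 0 = \left(-13612\right) 0 = 0$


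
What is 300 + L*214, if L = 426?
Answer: 91464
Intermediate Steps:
300 + L*214 = 300 + 426*214 = 300 + 91164 = 91464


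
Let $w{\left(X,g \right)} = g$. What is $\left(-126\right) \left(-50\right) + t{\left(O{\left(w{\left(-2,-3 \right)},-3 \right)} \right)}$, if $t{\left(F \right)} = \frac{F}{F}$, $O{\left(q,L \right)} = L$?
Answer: $6301$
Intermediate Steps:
$t{\left(F \right)} = 1$
$\left(-126\right) \left(-50\right) + t{\left(O{\left(w{\left(-2,-3 \right)},-3 \right)} \right)} = \left(-126\right) \left(-50\right) + 1 = 6300 + 1 = 6301$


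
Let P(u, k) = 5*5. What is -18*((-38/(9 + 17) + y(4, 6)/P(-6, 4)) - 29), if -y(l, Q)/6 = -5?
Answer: 34236/65 ≈ 526.71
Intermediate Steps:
y(l, Q) = 30 (y(l, Q) = -6*(-5) = 30)
P(u, k) = 25
-18*((-38/(9 + 17) + y(4, 6)/P(-6, 4)) - 29) = -18*((-38/(9 + 17) + 30/25) - 29) = -18*((-38/26 + 30*(1/25)) - 29) = -18*((-38*1/26 + 6/5) - 29) = -18*((-19/13 + 6/5) - 29) = -18*(-17/65 - 29) = -18*(-1902/65) = 34236/65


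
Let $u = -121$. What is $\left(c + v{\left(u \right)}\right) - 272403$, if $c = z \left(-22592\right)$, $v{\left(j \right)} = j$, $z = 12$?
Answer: $-543628$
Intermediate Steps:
$c = -271104$ ($c = 12 \left(-22592\right) = -271104$)
$\left(c + v{\left(u \right)}\right) - 272403 = \left(-271104 - 121\right) - 272403 = -271225 - 272403 = -543628$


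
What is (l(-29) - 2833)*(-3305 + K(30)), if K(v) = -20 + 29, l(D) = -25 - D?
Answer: 9324384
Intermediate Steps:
K(v) = 9
(l(-29) - 2833)*(-3305 + K(30)) = ((-25 - 1*(-29)) - 2833)*(-3305 + 9) = ((-25 + 29) - 2833)*(-3296) = (4 - 2833)*(-3296) = -2829*(-3296) = 9324384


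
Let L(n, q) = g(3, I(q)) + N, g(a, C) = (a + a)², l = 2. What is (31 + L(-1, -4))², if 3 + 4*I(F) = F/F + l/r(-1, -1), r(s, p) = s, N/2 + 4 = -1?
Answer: 3249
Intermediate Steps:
N = -10 (N = -8 + 2*(-1) = -8 - 2 = -10)
I(F) = -1 (I(F) = -¾ + (F/F + 2/(-1))/4 = -¾ + (1 + 2*(-1))/4 = -¾ + (1 - 2)/4 = -¾ + (¼)*(-1) = -¾ - ¼ = -1)
g(a, C) = 4*a² (g(a, C) = (2*a)² = 4*a²)
L(n, q) = 26 (L(n, q) = 4*3² - 10 = 4*9 - 10 = 36 - 10 = 26)
(31 + L(-1, -4))² = (31 + 26)² = 57² = 3249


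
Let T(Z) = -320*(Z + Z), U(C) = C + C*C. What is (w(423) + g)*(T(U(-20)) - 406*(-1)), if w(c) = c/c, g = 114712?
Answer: -27851628122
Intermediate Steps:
U(C) = C + C**2
T(Z) = -640*Z
w(c) = 1
(w(423) + g)*(T(U(-20)) - 406*(-1)) = (1 + 114712)*(-(-12800)*(1 - 20) - 406*(-1)) = 114713*(-(-12800)*(-19) + 406) = 114713*(-640*380 + 406) = 114713*(-243200 + 406) = 114713*(-242794) = -27851628122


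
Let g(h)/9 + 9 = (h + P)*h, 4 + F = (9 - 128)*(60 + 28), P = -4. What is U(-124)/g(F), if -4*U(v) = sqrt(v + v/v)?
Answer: -I*sqrt(123)/3952384956 ≈ -2.806e-9*I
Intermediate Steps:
U(v) = -sqrt(1 + v)/4 (U(v) = -sqrt(v + v/v)/4 = -sqrt(v + 1)/4 = -sqrt(1 + v)/4)
F = -10476 (F = -4 + (9 - 128)*(60 + 28) = -4 - 119*88 = -4 - 10472 = -10476)
g(h) = -81 + 9*h*(-4 + h) (g(h) = -81 + 9*((h - 4)*h) = -81 + 9*((-4 + h)*h) = -81 + 9*(h*(-4 + h)) = -81 + 9*h*(-4 + h))
U(-124)/g(F) = (-sqrt(1 - 124)/4)/(-81 - 36*(-10476) + 9*(-10476)**2) = (-I*sqrt(123)/4)/(-81 + 377136 + 9*109746576) = (-I*sqrt(123)/4)/(-81 + 377136 + 987719184) = -I*sqrt(123)/4/988096239 = -I*sqrt(123)/4*(1/988096239) = -I*sqrt(123)/3952384956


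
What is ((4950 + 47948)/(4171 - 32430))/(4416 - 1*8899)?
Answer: 52898/126685097 ≈ 0.00041756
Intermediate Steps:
((4950 + 47948)/(4171 - 32430))/(4416 - 1*8899) = (52898/(-28259))/(4416 - 8899) = (52898*(-1/28259))/(-4483) = -52898/28259*(-1/4483) = 52898/126685097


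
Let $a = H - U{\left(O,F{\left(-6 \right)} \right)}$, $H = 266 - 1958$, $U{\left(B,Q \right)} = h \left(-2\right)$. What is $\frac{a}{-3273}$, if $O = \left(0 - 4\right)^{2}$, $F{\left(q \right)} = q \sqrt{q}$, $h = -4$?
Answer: $\frac{1700}{3273} \approx 0.5194$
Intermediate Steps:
$F{\left(q \right)} = q^{\frac{3}{2}}$
$O = 16$ ($O = \left(-4\right)^{2} = 16$)
$U{\left(B,Q \right)} = 8$ ($U{\left(B,Q \right)} = \left(-4\right) \left(-2\right) = 8$)
$H = -1692$ ($H = 266 - 1958 = -1692$)
$a = -1700$ ($a = -1692 - 8 = -1700$)
$\frac{a}{-3273} = - \frac{1700}{-3273} = \left(-1700\right) \left(- \frac{1}{3273}\right) = \frac{1700}{3273}$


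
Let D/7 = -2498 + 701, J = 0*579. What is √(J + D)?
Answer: I*√12579 ≈ 112.16*I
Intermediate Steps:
J = 0
D = -12579 (D = 7*(-2498 + 701) = 7*(-1797) = -12579)
√(J + D) = √(0 - 12579) = √(-12579) = I*√12579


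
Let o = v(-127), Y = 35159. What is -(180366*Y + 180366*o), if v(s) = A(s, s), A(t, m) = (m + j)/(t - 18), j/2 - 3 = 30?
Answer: -919526790456/145 ≈ -6.3416e+9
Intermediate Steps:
j = 66 (j = 6 + 2*30 = 6 + 60 = 66)
A(t, m) = (66 + m)/(-18 + t) (A(t, m) = (m + 66)/(t - 18) = (66 + m)/(-18 + t))
v(s) = (66 + s)/(-18 + s)
o = 61/145 (o = (66 - 127)/(-18 - 127) = -61/(-145) = -1/145*(-61) = 61/145 ≈ 0.42069)
-(180366*Y + 180366*o) = -180366/(1/(61/145 + 35159)) = -180366/(1/(5098116/145)) = -180366/145/5098116 = -180366*5098116/145 = -919526790456/145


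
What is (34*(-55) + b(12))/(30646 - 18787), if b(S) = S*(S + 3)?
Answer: -1690/11859 ≈ -0.14251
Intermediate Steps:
b(S) = S*(3 + S)
(34*(-55) + b(12))/(30646 - 18787) = (34*(-55) + 12*(3 + 12))/(30646 - 18787) = (-1870 + 12*15)/11859 = (-1870 + 180)*(1/11859) = -1690*1/11859 = -1690/11859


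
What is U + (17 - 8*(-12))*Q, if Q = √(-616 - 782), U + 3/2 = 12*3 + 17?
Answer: 103/2 + 113*I*√1398 ≈ 51.5 + 4225.1*I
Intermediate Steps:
U = 103/2 (U = -3/2 + (12*3 + 17) = -3/2 + (36 + 17) = -3/2 + 53 = 103/2 ≈ 51.500)
Q = I*√1398 (Q = √(-1398) = I*√1398 ≈ 37.39*I)
U + (17 - 8*(-12))*Q = 103/2 + (17 - 8*(-12))*(I*√1398) = 103/2 + (17 + 96)*(I*√1398) = 103/2 + 113*(I*√1398) = 103/2 + 113*I*√1398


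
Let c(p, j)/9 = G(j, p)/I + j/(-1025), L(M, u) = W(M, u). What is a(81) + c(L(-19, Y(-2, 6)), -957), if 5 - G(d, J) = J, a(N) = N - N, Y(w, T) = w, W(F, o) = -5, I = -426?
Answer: 596148/72775 ≈ 8.1917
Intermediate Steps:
L(M, u) = -5
a(N) = 0
G(d, J) = 5 - J
c(p, j) = -15/142 - 9*j/1025 + 3*p/142 (c(p, j) = 9*((5 - p)/(-426) + j/(-1025)) = 9*((5 - p)*(-1/426) + j*(-1/1025)) = 9*((-5/426 + p/426) - j/1025) = 9*(-5/426 - j/1025 + p/426) = -15/142 - 9*j/1025 + 3*p/142)
a(81) + c(L(-19, Y(-2, 6)), -957) = 0 + (-15/142 - 9/1025*(-957) + (3/142)*(-5)) = 0 + (-15/142 + 8613/1025 - 15/142) = 0 + 596148/72775 = 596148/72775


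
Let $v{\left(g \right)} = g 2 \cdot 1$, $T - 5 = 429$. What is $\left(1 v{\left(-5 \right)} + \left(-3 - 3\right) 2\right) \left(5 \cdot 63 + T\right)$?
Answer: $-16478$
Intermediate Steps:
$T = 434$ ($T = 5 + 429 = 434$)
$v{\left(g \right)} = 2 g$ ($v{\left(g \right)} = 2 g 1 = 2 g$)
$\left(1 v{\left(-5 \right)} + \left(-3 - 3\right) 2\right) \left(5 \cdot 63 + T\right) = \left(1 \cdot 2 \left(-5\right) + \left(-3 - 3\right) 2\right) \left(5 \cdot 63 + 434\right) = \left(1 \left(-10\right) - 12\right) \left(315 + 434\right) = \left(-10 - 12\right) 749 = \left(-22\right) 749 = -16478$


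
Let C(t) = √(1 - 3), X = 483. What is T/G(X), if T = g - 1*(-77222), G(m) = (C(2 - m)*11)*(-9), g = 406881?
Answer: 484103*I*√2/198 ≈ 3457.7*I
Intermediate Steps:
C(t) = I*√2 (C(t) = √(-2) = I*√2)
G(m) = -99*I*√2 (G(m) = ((I*√2)*11)*(-9) = (11*I*√2)*(-9) = -99*I*√2)
T = 484103 (T = 406881 - 1*(-77222) = 406881 + 77222 = 484103)
T/G(X) = 484103/((-99*I*√2)) = 484103*(I*√2/198) = 484103*I*√2/198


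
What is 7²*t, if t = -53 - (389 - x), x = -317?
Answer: -37191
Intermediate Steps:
t = -759 (t = -53 - (389 - 1*(-317)) = -53 - (389 + 317) = -53 - 1*706 = -53 - 706 = -759)
7²*t = 7²*(-759) = 49*(-759) = -37191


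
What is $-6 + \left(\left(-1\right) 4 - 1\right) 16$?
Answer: $-86$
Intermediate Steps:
$-6 + \left(\left(-1\right) 4 - 1\right) 16 = -6 + \left(-4 - 1\right) 16 = -6 - 80 = -86$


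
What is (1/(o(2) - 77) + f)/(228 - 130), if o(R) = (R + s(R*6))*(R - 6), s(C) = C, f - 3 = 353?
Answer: 47347/13034 ≈ 3.6326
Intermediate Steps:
f = 356 (f = 3 + 353 = 356)
o(R) = 7*R*(-6 + R) (o(R) = (R + R*6)*(R - 6) = (R + 6*R)*(-6 + R) = (7*R)*(-6 + R) = 7*R*(-6 + R))
(1/(o(2) - 77) + f)/(228 - 130) = (1/(7*2*(-6 + 2) - 77) + 356)/(228 - 130) = (1/(7*2*(-4) - 77) + 356)/98 = (1/(-56 - 77) + 356)*(1/98) = (1/(-133) + 356)*(1/98) = (-1/133 + 356)*(1/98) = (47347/133)*(1/98) = 47347/13034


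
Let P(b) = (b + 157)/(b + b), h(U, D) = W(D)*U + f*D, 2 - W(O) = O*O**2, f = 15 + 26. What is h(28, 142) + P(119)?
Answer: -9539775996/119 ≈ -8.0166e+7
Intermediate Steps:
f = 41
W(O) = 2 - O**3 (W(O) = 2 - O*O**2 = 2 - O**3)
h(U, D) = 41*D + U*(2 - D**3) (h(U, D) = (2 - D**3)*U + 41*D = U*(2 - D**3) + 41*D = 41*D + U*(2 - D**3))
P(b) = (157 + b)/(2*b) (P(b) = (157 + b)/((2*b)) = (157 + b)*(1/(2*b)) = (157 + b)/(2*b))
h(28, 142) + P(119) = (41*142 - 1*28*(-2 + 142**3)) + (1/2)*(157 + 119)/119 = (5822 - 1*28*(-2 + 2863288)) + (1/2)*(1/119)*276 = (5822 - 1*28*2863286) + 138/119 = (5822 - 80172008) + 138/119 = -80166186 + 138/119 = -9539775996/119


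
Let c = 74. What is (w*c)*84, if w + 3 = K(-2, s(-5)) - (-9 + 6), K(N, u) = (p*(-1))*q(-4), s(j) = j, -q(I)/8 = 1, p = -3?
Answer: -149184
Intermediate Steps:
q(I) = -8 (q(I) = -8*1 = -8)
K(N, u) = -24 (K(N, u) = -3*(-1)*(-8) = 3*(-8) = -24)
w = -24 (w = -3 + (-24 - (-9 + 6)) = -3 + (-24 - 1*(-3)) = -3 + (-24 + 3) = -3 - 21 = -24)
(w*c)*84 = -24*74*84 = -1776*84 = -149184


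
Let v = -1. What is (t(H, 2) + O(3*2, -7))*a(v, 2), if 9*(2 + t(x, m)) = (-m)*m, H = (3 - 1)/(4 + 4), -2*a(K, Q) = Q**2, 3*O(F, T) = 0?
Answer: 44/9 ≈ 4.8889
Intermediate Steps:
O(F, T) = 0 (O(F, T) = (1/3)*0 = 0)
a(K, Q) = -Q**2/2
H = 1/4 (H = 2/8 = 2*(1/8) = 1/4 ≈ 0.25000)
t(x, m) = -2 - m**2/9 (t(x, m) = -2 + ((-m)*m)/9 = -2 + (-m**2)/9 = -2 - m**2/9)
(t(H, 2) + O(3*2, -7))*a(v, 2) = ((-2 - 1/9*2**2) + 0)*(-1/2*2**2) = ((-2 - 1/9*4) + 0)*(-1/2*4) = ((-2 - 4/9) + 0)*(-2) = (-22/9 + 0)*(-2) = -22/9*(-2) = 44/9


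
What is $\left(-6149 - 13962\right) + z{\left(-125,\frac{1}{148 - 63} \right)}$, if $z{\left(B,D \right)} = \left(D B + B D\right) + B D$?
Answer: $- \frac{341962}{17} \approx -20115.0$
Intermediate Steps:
$z{\left(B,D \right)} = 3 B D$ ($z{\left(B,D \right)} = \left(B D + B D\right) + B D = 2 B D + B D = 3 B D$)
$\left(-6149 - 13962\right) + z{\left(-125,\frac{1}{148 - 63} \right)} = \left(-6149 - 13962\right) + 3 \left(-125\right) \frac{1}{148 - 63} = -20111 + 3 \left(-125\right) \frac{1}{85} = -20111 - \frac{75}{17} = - \frac{341962}{17}$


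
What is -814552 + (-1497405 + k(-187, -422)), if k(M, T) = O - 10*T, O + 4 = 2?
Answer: -2307739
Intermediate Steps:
O = -2 (O = -4 + 2 = -2)
k(M, T) = -2 - 10*T
-814552 + (-1497405 + k(-187, -422)) = -814552 + (-1497405 + (-2 - 10*(-422))) = -814552 + (-1497405 + (-2 + 4220)) = -814552 + (-1497405 + 4218) = -814552 - 1493187 = -2307739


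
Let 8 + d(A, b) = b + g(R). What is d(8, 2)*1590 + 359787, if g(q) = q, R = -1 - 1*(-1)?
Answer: 350247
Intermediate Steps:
R = 0 (R = -1 + 1 = 0)
d(A, b) = -8 + b (d(A, b) = -8 + (b + 0) = -8 + b)
d(8, 2)*1590 + 359787 = (-8 + 2)*1590 + 359787 = -6*1590 + 359787 = -9540 + 359787 = 350247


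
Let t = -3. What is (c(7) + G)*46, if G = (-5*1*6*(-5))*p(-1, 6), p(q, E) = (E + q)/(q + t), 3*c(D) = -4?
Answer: -26059/3 ≈ -8686.3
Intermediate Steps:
c(D) = -4/3 (c(D) = (1/3)*(-4) = -4/3)
p(q, E) = (E + q)/(-3 + q) (p(q, E) = (E + q)/(q - 3) = (E + q)/(-3 + q))
G = -375/2 (G = (-5*1*6*(-5))*((6 - 1)/(-3 - 1)) = (-30*(-5))*(5/(-4)) = (-5*(-30))*(-1/4*5) = 150*(-5/4) = -375/2 ≈ -187.50)
(c(7) + G)*46 = (-4/3 - 375/2)*46 = -1133/6*46 = -26059/3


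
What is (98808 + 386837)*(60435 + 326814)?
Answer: 188065540605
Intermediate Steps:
(98808 + 386837)*(60435 + 326814) = 485645*387249 = 188065540605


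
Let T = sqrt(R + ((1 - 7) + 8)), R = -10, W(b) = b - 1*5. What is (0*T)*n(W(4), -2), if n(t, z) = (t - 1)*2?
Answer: 0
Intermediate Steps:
W(b) = -5 + b (W(b) = b - 5 = -5 + b)
n(t, z) = -2 + 2*t (n(t, z) = (-1 + t)*2 = -2 + 2*t)
T = 2*I*sqrt(2) (T = sqrt(-10 + ((1 - 7) + 8)) = sqrt(-10 + (-6 + 8)) = sqrt(-10 + 2) = sqrt(-8) = 2*I*sqrt(2) ≈ 2.8284*I)
(0*T)*n(W(4), -2) = (0*(2*I*sqrt(2)))*(-2 + 2*(-5 + 4)) = 0*(-2 + 2*(-1)) = 0*(-2 - 2) = 0*(-4) = 0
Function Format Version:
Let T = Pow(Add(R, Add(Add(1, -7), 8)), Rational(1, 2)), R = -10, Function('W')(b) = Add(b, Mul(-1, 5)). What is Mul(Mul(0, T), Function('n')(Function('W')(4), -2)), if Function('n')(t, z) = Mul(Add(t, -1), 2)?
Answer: 0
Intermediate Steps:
Function('W')(b) = Add(-5, b) (Function('W')(b) = Add(b, -5) = Add(-5, b))
Function('n')(t, z) = Add(-2, Mul(2, t)) (Function('n')(t, z) = Mul(Add(-1, t), 2) = Add(-2, Mul(2, t)))
T = Mul(2, I, Pow(2, Rational(1, 2))) (T = Pow(Add(-10, Add(Add(1, -7), 8)), Rational(1, 2)) = Pow(Add(-10, Add(-6, 8)), Rational(1, 2)) = Pow(Add(-10, 2), Rational(1, 2)) = Pow(-8, Rational(1, 2)) = Mul(2, I, Pow(2, Rational(1, 2))) ≈ Mul(2.8284, I))
Mul(Mul(0, T), Function('n')(Function('W')(4), -2)) = Mul(Mul(0, Mul(2, I, Pow(2, Rational(1, 2)))), Add(-2, Mul(2, Add(-5, 4)))) = Mul(0, Add(-2, Mul(2, -1))) = Mul(0, Add(-2, -2)) = Mul(0, -4) = 0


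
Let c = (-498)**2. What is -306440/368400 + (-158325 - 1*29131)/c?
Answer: -302202367/190343070 ≈ -1.5877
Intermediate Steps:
c = 248004
-306440/368400 + (-158325 - 1*29131)/c = -306440/368400 + (-158325 - 1*29131)/248004 = -306440*1/368400 + (-158325 - 29131)*(1/248004) = -7661/9210 - 187456*1/248004 = -7661/9210 - 46864/62001 = -302202367/190343070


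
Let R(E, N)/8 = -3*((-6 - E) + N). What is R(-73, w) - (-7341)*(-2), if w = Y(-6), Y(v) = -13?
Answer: -15978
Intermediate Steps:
w = -13
R(E, N) = 144 - 24*N + 24*E (R(E, N) = 8*(-3*((-6 - E) + N)) = 8*(-3*(-6 + N - E)) = 8*(18 - 3*N + 3*E) = 144 - 24*N + 24*E)
R(-73, w) - (-7341)*(-2) = (144 - 24*(-13) + 24*(-73)) - (-7341)*(-2) = (144 + 312 - 1752) - 1*14682 = -1296 - 14682 = -15978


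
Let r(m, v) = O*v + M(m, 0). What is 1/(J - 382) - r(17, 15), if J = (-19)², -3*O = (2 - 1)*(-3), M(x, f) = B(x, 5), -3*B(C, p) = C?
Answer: -197/21 ≈ -9.3810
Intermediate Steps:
B(C, p) = -C/3
M(x, f) = -x/3
O = 1 (O = -(2 - 1)*(-3)/3 = -(-3)/3 = -⅓*(-3) = 1)
J = 361
r(m, v) = v - m/3 (r(m, v) = 1*v - m/3 = v - m/3)
1/(J - 382) - r(17, 15) = 1/(361 - 382) - (15 - ⅓*17) = 1/(-21) - (15 - 17/3) = -1/21 - 1*28/3 = -1/21 - 28/3 = -197/21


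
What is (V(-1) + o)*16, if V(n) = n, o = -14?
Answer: -240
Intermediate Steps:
(V(-1) + o)*16 = (-1 - 14)*16 = -15*16 = -240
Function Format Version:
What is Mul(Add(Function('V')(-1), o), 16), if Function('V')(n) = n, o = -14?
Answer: -240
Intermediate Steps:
Mul(Add(Function('V')(-1), o), 16) = Mul(Add(-1, -14), 16) = Mul(-15, 16) = -240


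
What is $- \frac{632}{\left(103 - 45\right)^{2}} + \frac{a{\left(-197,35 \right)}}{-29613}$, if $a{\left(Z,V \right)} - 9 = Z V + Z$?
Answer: $\frac{425983}{8301511} \approx 0.051314$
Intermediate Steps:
$a{\left(Z,V \right)} = 9 + Z + V Z$ ($a{\left(Z,V \right)} = 9 + \left(Z V + Z\right) = 9 + \left(V Z + Z\right) = 9 + \left(Z + V Z\right) = 9 + Z + V Z$)
$- \frac{632}{\left(103 - 45\right)^{2}} + \frac{a{\left(-197,35 \right)}}{-29613} = - \frac{632}{\left(103 - 45\right)^{2}} + \frac{9 - 197 + 35 \left(-197\right)}{-29613} = - \frac{632}{58^{2}} + \left(9 - 197 - 6895\right) \left(- \frac{1}{29613}\right) = - \frac{632}{3364} - - \frac{2361}{9871} = \left(-632\right) \frac{1}{3364} + \frac{2361}{9871} = - \frac{158}{841} + \frac{2361}{9871} = \frac{425983}{8301511}$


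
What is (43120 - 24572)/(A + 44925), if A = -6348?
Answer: 18548/38577 ≈ 0.48080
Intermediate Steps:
(43120 - 24572)/(A + 44925) = (43120 - 24572)/(-6348 + 44925) = 18548/38577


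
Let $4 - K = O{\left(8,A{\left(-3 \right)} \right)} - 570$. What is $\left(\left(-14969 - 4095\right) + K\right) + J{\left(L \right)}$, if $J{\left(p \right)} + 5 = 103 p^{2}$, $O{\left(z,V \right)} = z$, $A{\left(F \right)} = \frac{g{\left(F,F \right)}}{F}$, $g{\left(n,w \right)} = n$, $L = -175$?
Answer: $3135872$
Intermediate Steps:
$A{\left(F \right)} = 1$ ($A{\left(F \right)} = \frac{F}{F} = 1$)
$J{\left(p \right)} = -5 + 103 p^{2}$
$K = 566$ ($K = 4 - \left(8 - 570\right) = 4 - -562 = 4 + 562 = 566$)
$\left(\left(-14969 - 4095\right) + K\right) + J{\left(L \right)} = \left(\left(-14969 - 4095\right) + 566\right) - \left(5 - 103 \left(-175\right)^{2}\right) = \left(-19064 + 566\right) + \left(-5 + 103 \cdot 30625\right) = -18498 + \left(-5 + 3154375\right) = -18498 + 3154370 = 3135872$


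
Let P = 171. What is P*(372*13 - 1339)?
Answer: 597987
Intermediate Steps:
P*(372*13 - 1339) = 171*(372*13 - 1339) = 171*(4836 - 1339) = 171*3497 = 597987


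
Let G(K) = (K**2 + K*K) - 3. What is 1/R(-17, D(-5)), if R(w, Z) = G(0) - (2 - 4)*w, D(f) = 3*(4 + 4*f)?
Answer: -1/37 ≈ -0.027027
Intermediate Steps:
G(K) = -3 + 2*K**2 (G(K) = (K**2 + K**2) - 3 = 2*K**2 - 3 = -3 + 2*K**2)
D(f) = 12 + 12*f
R(w, Z) = -3 + 2*w (R(w, Z) = (-3 + 2*0**2) - (2 - 4)*w = (-3 + 2*0) - (-2)*w = (-3 + 0) + 2*w = -3 + 2*w)
1/R(-17, D(-5)) = 1/(-3 + 2*(-17)) = 1/(-3 - 34) = 1/(-37) = -1/37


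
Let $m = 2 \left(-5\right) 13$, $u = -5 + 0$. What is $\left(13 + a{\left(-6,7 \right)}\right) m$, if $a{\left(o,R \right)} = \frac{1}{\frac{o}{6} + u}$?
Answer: $- \frac{5005}{3} \approx -1668.3$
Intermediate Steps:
$u = -5$
$m = -130$ ($m = \left(-10\right) 13 = -130$)
$a{\left(o,R \right)} = \frac{1}{-5 + \frac{o}{6}}$ ($a{\left(o,R \right)} = \frac{1}{\frac{o}{6} - 5} = \frac{1}{-5 + \frac{o}{6}}$)
$\left(13 + a{\left(-6,7 \right)}\right) m = \left(13 + \frac{6}{-30 - 6}\right) \left(-130\right) = \left(13 + \frac{6}{-36}\right) \left(-130\right) = \left(13 + 6 \left(- \frac{1}{36}\right)\right) \left(-130\right) = \left(13 - \frac{1}{6}\right) \left(-130\right) = \frac{77}{6} \left(-130\right) = - \frac{5005}{3}$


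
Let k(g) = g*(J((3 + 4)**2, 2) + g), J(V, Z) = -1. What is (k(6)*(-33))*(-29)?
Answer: 28710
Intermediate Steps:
k(g) = g*(-1 + g)
(k(6)*(-33))*(-29) = ((6*(-1 + 6))*(-33))*(-29) = ((6*5)*(-33))*(-29) = (30*(-33))*(-29) = -990*(-29) = 28710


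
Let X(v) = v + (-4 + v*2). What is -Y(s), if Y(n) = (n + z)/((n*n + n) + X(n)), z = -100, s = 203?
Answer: -103/42017 ≈ -0.0024514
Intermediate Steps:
X(v) = -4 + 3*v (X(v) = v + (-4 + 2*v) = -4 + 3*v)
Y(n) = (-100 + n)/(-4 + n**2 + 4*n) (Y(n) = (n - 100)/((n*n + n) + (-4 + 3*n)) = (-100 + n)/((n**2 + n) + (-4 + 3*n)) = (-100 + n)/((n + n**2) + (-4 + 3*n)) = (-100 + n)/(-4 + n**2 + 4*n))
-Y(s) = -(-100 + 203)/(-4 + 203**2 + 4*203) = -103/(-4 + 41209 + 812) = -103/42017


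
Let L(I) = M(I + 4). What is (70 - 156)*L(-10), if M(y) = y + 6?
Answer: 0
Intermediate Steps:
M(y) = 6 + y
L(I) = 10 + I (L(I) = 6 + (I + 4) = 6 + (4 + I) = 10 + I)
(70 - 156)*L(-10) = (70 - 156)*(10 - 10) = -86*0 = 0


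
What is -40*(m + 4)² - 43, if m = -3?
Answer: -83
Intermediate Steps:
-40*(m + 4)² - 43 = -40*(-3 + 4)² - 43 = -40*1² - 43 = -40*1 - 43 = -40 - 43 = -83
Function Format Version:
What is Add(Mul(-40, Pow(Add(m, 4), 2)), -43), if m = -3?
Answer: -83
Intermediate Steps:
Add(Mul(-40, Pow(Add(m, 4), 2)), -43) = Add(Mul(-40, Pow(Add(-3, 4), 2)), -43) = Add(Mul(-40, Pow(1, 2)), -43) = Add(Mul(-40, 1), -43) = Add(-40, -43) = -83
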